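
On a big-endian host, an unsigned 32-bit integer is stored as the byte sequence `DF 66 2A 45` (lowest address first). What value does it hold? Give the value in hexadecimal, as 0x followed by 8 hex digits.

0xDF662A45

Big-endian: lowest address holds the most-significant byte.
The bytes are already most-significant first: 0xDF662A45.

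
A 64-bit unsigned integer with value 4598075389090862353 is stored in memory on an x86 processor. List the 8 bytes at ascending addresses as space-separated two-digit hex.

11 15 3A 69 34 A5 CF 3F

4598075389090862353 in hexadecimal, padded to 64 bits, is 0x3FCFA534693A1511.
Split into bytes (most-significant first): 3F CF A5 34 69 3A 15 11.
In little-endian order the low byte comes first in memory.
So at ascending addresses the bytes are 11 15 3A 69 34 A5 CF 3F.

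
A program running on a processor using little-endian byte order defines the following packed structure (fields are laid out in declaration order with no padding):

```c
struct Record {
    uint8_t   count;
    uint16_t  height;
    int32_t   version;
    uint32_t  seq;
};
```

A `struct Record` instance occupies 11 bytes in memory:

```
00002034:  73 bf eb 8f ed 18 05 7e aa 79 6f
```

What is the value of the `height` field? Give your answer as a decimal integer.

60351

`height` follows `count` (1 byte), so it starts at byte offset 1 and occupies 2 bytes.
Bytes at offsets 1..2: BF EB.
Little-endian: lowest address holds the least-significant byte.
Reassemble most-significant byte first: EB BF → 0xEBBF.
0xEBBF = 60351.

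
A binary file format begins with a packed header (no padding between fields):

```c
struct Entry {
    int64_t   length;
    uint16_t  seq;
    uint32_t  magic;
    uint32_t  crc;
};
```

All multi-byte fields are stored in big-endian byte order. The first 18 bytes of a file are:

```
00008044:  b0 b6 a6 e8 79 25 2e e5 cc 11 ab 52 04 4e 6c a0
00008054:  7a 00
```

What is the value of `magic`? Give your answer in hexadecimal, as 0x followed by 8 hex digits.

0xAB52044E

`magic` follows `length` (8 B), `seq` (2 B), so it starts at offset 8 + 2 = 10 and occupies 4 bytes.
Bytes at offsets 10..13: AB 52 04 4E.
In big-endian order the high byte comes first in memory.
The bytes are already most-significant first: 0xAB52044E.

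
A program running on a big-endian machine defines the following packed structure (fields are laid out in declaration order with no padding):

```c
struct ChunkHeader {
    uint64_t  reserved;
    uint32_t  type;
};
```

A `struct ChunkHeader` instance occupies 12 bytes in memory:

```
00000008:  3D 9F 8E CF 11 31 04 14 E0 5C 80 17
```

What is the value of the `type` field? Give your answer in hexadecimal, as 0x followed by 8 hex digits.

0xE05C8017

`type` follows `reserved` (8 bytes), so it starts at byte offset 8 and occupies 4 bytes.
Bytes at offsets 8..11: E0 5C 80 17.
Big-endian: lowest address holds the most-significant byte.
The bytes are already most-significant first: 0xE05C8017.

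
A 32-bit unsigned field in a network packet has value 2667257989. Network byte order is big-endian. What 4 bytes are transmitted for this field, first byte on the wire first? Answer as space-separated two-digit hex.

2667257989 in hexadecimal, padded to 32 bits, is 0x9EFB2085.
Split into bytes (most-significant first): 9E FB 20 85.
Big-endian stores the most-significant byte at the lowest address.
So the memory order matches the most-significant-first order: 9E FB 20 85.

9E FB 20 85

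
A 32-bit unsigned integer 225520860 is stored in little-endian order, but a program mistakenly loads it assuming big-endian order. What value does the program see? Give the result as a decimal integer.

3693900045

225520860 in 32-bit hexadecimal is 0x0D712CDC.
Stored little-endian, the bytes at ascending addresses are DC 2C 71 0D.
Read back as big-endian, the last byte is least significant, giving 0xDC2C710D.
0xDC2C710D = 3693900045.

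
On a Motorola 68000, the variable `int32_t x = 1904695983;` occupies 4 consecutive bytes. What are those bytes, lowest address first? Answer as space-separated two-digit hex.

71 87 5A AF

1904695983 in hexadecimal, padded to 32 bits, is 0x71875AAF.
Split into bytes (most-significant first): 71 87 5A AF.
Big-endian stores the most-significant byte at the lowest address.
So the memory order matches the most-significant-first order: 71 87 5A AF.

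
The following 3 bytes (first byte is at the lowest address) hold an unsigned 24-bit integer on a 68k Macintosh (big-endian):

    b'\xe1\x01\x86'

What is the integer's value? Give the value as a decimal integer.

14745990

Big-endian stores the most-significant byte at the lowest address.
The bytes are already most-significant first: 0xE10186.
0xE10186 = 14745990.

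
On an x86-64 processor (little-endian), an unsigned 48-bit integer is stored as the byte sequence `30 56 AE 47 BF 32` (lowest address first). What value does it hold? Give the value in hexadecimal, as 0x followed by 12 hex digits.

0x32BF47AE5630

Little-endian: lowest address holds the least-significant byte.
Reassemble most-significant byte first: 32 BF 47 AE 56 30 → 0x32BF47AE5630.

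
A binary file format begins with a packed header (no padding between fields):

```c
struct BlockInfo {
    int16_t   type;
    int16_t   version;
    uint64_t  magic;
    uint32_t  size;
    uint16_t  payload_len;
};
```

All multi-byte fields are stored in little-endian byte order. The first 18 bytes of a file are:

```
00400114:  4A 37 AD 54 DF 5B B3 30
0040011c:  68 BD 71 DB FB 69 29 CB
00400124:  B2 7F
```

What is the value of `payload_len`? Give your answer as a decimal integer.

`payload_len` follows `type` (2 B), `version` (2 B), `magic` (8 B), `size` (4 B), so it starts at offset 2 + 2 + 8 + 4 = 16 and occupies 2 bytes.
Bytes at offsets 16..17: B2 7F.
Little-endian stores the least-significant byte at the lowest address.
Reassemble most-significant byte first: 7F B2 → 0x7FB2.
0x7FB2 = 32690.

32690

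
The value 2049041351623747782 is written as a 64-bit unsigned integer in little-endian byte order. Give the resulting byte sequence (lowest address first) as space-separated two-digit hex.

C6 A8 9E C5 40 A8 6F 1C

2049041351623747782 in hexadecimal, padded to 64 bits, is 0x1C6FA840C59EA8C6.
Split into bytes (most-significant first): 1C 6F A8 40 C5 9E A8 C6.
In little-endian order the low byte comes first in memory.
So at ascending addresses the bytes are C6 A8 9E C5 40 A8 6F 1C.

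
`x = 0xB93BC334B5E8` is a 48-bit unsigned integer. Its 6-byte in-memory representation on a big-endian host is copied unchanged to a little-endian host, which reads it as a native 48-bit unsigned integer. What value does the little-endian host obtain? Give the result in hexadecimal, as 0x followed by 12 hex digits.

0xE8B534C33BB9

Stored big-endian, the bytes at ascending addresses are B9 3B C3 34 B5 E8.
Read back as little-endian, the first byte is least significant, giving 0xE8B534C33BB9.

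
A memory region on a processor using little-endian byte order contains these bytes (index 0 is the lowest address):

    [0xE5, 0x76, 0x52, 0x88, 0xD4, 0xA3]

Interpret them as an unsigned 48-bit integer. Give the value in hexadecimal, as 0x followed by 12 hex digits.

0xA3D4885276E5

Little-endian: lowest address holds the least-significant byte.
Reassemble most-significant byte first: A3 D4 88 52 76 E5 → 0xA3D4885276E5.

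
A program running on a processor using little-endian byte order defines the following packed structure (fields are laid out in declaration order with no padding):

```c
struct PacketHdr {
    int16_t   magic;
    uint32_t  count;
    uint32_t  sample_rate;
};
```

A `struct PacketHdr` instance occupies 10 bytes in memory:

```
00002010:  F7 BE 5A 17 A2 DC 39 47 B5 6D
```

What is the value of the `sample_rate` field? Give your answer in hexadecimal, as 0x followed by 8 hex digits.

0x6DB54739

`sample_rate` follows `magic` (2 B), `count` (4 B), so it starts at offset 2 + 4 = 6 and occupies 4 bytes.
Bytes at offsets 6..9: 39 47 B5 6D.
In little-endian order the low byte comes first in memory.
Reassemble most-significant byte first: 6D B5 47 39 → 0x6DB54739.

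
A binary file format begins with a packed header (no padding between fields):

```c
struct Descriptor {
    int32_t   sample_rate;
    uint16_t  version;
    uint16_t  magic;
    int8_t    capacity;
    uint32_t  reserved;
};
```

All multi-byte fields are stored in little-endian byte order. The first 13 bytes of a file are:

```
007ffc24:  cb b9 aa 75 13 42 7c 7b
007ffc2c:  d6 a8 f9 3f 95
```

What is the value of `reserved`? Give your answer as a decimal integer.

`reserved` follows `sample_rate` (4 B), `version` (2 B), `magic` (2 B), `capacity` (1 B), so it starts at offset 4 + 2 + 2 + 1 = 9 and occupies 4 bytes.
Bytes at offsets 9..12: A8 F9 3F 95.
Little-endian stores the least-significant byte at the lowest address.
Reassemble most-significant byte first: 95 3F F9 A8 → 0x953FF9A8.
0x953FF9A8 = 2503997864.

2503997864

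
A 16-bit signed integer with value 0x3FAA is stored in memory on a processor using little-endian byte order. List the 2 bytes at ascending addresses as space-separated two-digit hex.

AA 3F

Split into bytes (most-significant first): 3F AA.
Little-endian stores the least-significant byte at the lowest address.
So at ascending addresses the bytes are AA 3F.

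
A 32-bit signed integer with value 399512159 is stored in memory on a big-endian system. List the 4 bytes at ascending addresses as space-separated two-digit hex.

17 D0 12 5F

399512159 in hexadecimal, padded to 32 bits, is 0x17D0125F.
Split into bytes (most-significant first): 17 D0 12 5F.
Big-endian stores the most-significant byte at the lowest address.
So the memory order matches the most-significant-first order: 17 D0 12 5F.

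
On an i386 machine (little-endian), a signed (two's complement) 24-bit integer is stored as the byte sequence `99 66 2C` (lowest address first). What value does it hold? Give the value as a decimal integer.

2909849

Little-endian: lowest address holds the least-significant byte.
Reassemble most-significant byte first: 2C 66 99 → 0x2C6699.
0x2C6699 = 2909849.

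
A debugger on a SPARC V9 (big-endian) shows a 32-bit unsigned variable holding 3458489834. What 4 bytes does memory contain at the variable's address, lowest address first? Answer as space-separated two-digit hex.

CE 24 5D EA

3458489834 in hexadecimal, padded to 32 bits, is 0xCE245DEA.
Split into bytes (most-significant first): CE 24 5D EA.
Big-endian: lowest address holds the most-significant byte.
So the memory order matches the most-significant-first order: CE 24 5D EA.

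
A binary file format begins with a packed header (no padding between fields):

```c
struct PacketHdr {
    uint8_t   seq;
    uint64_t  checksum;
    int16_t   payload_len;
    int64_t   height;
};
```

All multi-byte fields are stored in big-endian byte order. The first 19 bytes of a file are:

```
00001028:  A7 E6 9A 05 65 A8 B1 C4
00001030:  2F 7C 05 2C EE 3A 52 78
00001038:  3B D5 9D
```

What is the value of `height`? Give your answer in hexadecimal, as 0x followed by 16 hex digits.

`height` follows `seq` (1 B), `checksum` (8 B), `payload_len` (2 B), so it starts at offset 1 + 8 + 2 = 11 and occupies 8 bytes.
Bytes at offsets 11..18: 2C EE 3A 52 78 3B D5 9D.
Big-endian: lowest address holds the most-significant byte.
The bytes are already most-significant first: 0x2CEE3A52783BD59D.

0x2CEE3A52783BD59D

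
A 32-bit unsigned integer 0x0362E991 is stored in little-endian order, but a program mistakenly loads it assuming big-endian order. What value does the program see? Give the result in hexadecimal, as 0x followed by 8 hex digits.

Stored little-endian, the bytes at ascending addresses are 91 E9 62 03.
Read back as big-endian, the last byte is least significant, giving 0x91E96203.

0x91E96203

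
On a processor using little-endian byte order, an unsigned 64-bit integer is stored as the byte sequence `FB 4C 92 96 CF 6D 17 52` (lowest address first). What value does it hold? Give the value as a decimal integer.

5915317373926264059

Little-endian stores the least-significant byte at the lowest address.
Reassemble most-significant byte first: 52 17 6D CF 96 92 4C FB → 0x52176DCF96924CFB.
0x52176DCF96924CFB = 5915317373926264059.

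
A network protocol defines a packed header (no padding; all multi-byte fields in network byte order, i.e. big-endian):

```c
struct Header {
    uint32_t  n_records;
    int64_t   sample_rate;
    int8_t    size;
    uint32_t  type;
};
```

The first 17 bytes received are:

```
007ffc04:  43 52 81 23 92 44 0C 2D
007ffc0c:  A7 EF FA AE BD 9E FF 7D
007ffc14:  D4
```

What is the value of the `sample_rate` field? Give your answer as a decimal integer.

-7907181655525164370

`sample_rate` follows `n_records` (4 bytes), so it starts at byte offset 4 and occupies 8 bytes.
Bytes at offsets 4..11: 92 44 0C 2D A7 EF FA AE.
Big-endian: lowest address holds the most-significant byte.
The bytes are already most-significant first: 0x92440C2DA7EFFAAE.
Top bit is set, so as a signed 64-bit value this is 0x92440C2DA7EFFAAE − 2^64 = -7907181655525164370.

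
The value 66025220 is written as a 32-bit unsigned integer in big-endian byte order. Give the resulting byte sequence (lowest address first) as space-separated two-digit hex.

03 EF 77 04

66025220 in hexadecimal, padded to 32 bits, is 0x03EF7704.
Split into bytes (most-significant first): 03 EF 77 04.
Big-endian: lowest address holds the most-significant byte.
So the memory order matches the most-significant-first order: 03 EF 77 04.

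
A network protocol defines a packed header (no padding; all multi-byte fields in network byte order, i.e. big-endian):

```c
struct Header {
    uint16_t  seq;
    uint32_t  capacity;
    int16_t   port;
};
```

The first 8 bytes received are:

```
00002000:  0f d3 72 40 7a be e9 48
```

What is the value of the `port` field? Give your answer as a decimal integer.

`port` follows `seq` (2 B), `capacity` (4 B), so it starts at offset 2 + 4 = 6 and occupies 2 bytes.
Bytes at offsets 6..7: E9 48.
In big-endian order the high byte comes first in memory.
The bytes are already most-significant first: 0xE948.
Top bit is set, so as a signed 16-bit value this is 0xE948 − 2^16 = -5816.

-5816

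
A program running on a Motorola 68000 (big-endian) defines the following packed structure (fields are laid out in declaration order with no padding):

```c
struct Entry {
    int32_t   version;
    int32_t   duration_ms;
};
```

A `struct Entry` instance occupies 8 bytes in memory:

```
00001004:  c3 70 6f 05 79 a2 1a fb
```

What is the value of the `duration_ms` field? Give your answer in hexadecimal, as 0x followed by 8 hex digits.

`duration_ms` follows `version` (4 bytes), so it starts at byte offset 4 and occupies 4 bytes.
Bytes at offsets 4..7: 79 A2 1A FB.
In big-endian order the high byte comes first in memory.
The bytes are already most-significant first: 0x79A21AFB.

0x79A21AFB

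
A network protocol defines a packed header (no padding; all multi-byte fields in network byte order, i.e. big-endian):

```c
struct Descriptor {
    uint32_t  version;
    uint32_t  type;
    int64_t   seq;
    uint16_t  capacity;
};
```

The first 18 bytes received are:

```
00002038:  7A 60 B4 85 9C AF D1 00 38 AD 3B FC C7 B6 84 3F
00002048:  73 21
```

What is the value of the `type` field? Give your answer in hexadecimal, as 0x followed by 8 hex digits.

`type` follows `version` (4 bytes), so it starts at byte offset 4 and occupies 4 bytes.
Bytes at offsets 4..7: 9C AF D1 00.
Big-endian stores the most-significant byte at the lowest address.
The bytes are already most-significant first: 0x9CAFD100.

0x9CAFD100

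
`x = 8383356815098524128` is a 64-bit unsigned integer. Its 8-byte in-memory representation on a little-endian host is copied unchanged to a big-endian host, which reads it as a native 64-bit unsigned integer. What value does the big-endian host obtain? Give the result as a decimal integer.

8383356815098524128 in 64-bit hexadecimal is 0x7457AA9B3D4C31E0.
Stored little-endian, the bytes at ascending addresses are E0 31 4C 3D 9B AA 57 74.
Read back as big-endian, the last byte is least significant, giving 0xE0314C3D9BAA5774.
0xE0314C3D9BAA5774 = 16154777165843027828.

16154777165843027828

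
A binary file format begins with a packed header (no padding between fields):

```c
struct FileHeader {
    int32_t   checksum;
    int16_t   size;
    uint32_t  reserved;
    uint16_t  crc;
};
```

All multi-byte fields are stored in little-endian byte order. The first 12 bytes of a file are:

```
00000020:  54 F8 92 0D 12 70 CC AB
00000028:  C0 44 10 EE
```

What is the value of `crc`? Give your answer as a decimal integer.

60944

`crc` follows `checksum` (4 B), `size` (2 B), `reserved` (4 B), so it starts at offset 4 + 2 + 4 = 10 and occupies 2 bytes.
Bytes at offsets 10..11: 10 EE.
Little-endian stores the least-significant byte at the lowest address.
Reassemble most-significant byte first: EE 10 → 0xEE10.
0xEE10 = 60944.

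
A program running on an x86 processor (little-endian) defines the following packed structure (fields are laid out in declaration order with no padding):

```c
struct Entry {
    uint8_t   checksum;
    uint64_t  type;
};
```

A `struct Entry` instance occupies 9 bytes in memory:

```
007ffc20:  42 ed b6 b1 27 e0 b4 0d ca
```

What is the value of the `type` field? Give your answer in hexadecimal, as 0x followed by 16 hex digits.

`type` follows `checksum` (1 byte), so it starts at byte offset 1 and occupies 8 bytes.
Bytes at offsets 1..8: ED B6 B1 27 E0 B4 0D CA.
Little-endian: lowest address holds the least-significant byte.
Reassemble most-significant byte first: CA 0D B4 E0 27 B1 B6 ED → 0xCA0DB4E027B1B6ED.

0xCA0DB4E027B1B6ED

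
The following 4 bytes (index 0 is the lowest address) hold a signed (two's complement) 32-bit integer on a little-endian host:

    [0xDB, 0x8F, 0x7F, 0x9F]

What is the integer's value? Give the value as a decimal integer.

Little-endian: lowest address holds the least-significant byte.
Reassemble most-significant byte first: 9F 7F 8F DB → 0x9F7F8FDB.
Top bit is set, so as a signed 32-bit value this is 0x9F7F8FDB − 2^32 = -1619030053.

-1619030053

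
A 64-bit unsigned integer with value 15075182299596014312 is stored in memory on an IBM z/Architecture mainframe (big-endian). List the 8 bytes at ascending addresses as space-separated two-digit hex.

15075182299596014312 in hexadecimal, padded to 64 bits, is 0xD135CE6E03AD42E8.
Split into bytes (most-significant first): D1 35 CE 6E 03 AD 42 E8.
Big-endian stores the most-significant byte at the lowest address.
So the memory order matches the most-significant-first order: D1 35 CE 6E 03 AD 42 E8.

D1 35 CE 6E 03 AD 42 E8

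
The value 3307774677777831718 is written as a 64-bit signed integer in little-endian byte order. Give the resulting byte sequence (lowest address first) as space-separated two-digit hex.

3307774677777831718 in hexadecimal, padded to 64 bits, is 0x2DE7938B49FAD726.
Split into bytes (most-significant first): 2D E7 93 8B 49 FA D7 26.
In little-endian order the low byte comes first in memory.
So at ascending addresses the bytes are 26 D7 FA 49 8B 93 E7 2D.

26 D7 FA 49 8B 93 E7 2D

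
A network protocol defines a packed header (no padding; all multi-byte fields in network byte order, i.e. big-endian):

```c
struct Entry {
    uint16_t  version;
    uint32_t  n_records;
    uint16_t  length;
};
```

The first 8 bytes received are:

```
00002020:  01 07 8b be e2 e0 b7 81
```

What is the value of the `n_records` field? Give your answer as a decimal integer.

`n_records` follows `version` (2 bytes), so it starts at byte offset 2 and occupies 4 bytes.
Bytes at offsets 2..5: 8B BE E2 E0.
Big-endian stores the most-significant byte at the lowest address.
The bytes are already most-significant first: 0x8BBEE2E0.
0x8BBEE2E0 = 2344542944.

2344542944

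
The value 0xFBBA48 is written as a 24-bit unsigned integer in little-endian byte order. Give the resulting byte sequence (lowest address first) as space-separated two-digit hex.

48 BA FB

Split into bytes (most-significant first): FB BA 48.
In little-endian order the low byte comes first in memory.
So at ascending addresses the bytes are 48 BA FB.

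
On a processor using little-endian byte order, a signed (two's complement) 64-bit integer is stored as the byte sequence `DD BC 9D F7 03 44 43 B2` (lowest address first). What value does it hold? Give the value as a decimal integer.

-5601558727688864547

Little-endian stores the least-significant byte at the lowest address.
Reassemble most-significant byte first: B2 43 44 03 F7 9D BC DD → 0xB2434403F79DBCDD.
Top bit is set, so as a signed 64-bit value this is 0xB2434403F79DBCDD − 2^64 = -5601558727688864547.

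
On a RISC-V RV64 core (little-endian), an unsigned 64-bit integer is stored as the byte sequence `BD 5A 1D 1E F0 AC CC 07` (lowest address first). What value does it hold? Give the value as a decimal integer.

562014200811838141

In little-endian order the low byte comes first in memory.
Reassemble most-significant byte first: 07 CC AC F0 1E 1D 5A BD → 0x07CCACF01E1D5ABD.
0x07CCACF01E1D5ABD = 562014200811838141.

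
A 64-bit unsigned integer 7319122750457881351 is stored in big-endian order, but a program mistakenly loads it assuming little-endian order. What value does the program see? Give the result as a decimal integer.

550430881223774821

7319122750457881351 in 64-bit hexadecimal is 0x6592BF5CF885A307.
Stored big-endian, the bytes at ascending addresses are 65 92 BF 5C F8 85 A3 07.
Read back as little-endian, the first byte is least significant, giving 0x07A385F85CBF9265.
0x07A385F85CBF9265 = 550430881223774821.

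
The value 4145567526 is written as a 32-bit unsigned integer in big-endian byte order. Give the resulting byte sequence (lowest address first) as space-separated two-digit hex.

F7 18 57 26

4145567526 in hexadecimal, padded to 32 bits, is 0xF7185726.
Split into bytes (most-significant first): F7 18 57 26.
Big-endian: lowest address holds the most-significant byte.
So the memory order matches the most-significant-first order: F7 18 57 26.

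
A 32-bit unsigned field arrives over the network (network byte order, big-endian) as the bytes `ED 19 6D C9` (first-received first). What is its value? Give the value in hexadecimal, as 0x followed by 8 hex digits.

0xED196DC9

Big-endian: lowest address holds the most-significant byte.
The bytes are already most-significant first: 0xED196DC9.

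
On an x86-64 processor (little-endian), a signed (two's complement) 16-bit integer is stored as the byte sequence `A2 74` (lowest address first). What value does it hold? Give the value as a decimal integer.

Little-endian: lowest address holds the least-significant byte.
Reassemble most-significant byte first: 74 A2 → 0x74A2.
0x74A2 = 29858.

29858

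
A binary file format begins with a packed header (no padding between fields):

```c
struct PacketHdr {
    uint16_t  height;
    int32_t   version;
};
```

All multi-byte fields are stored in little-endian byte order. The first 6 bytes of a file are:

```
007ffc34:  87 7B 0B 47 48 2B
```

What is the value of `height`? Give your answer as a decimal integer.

31623

`height` is the first field, at byte offset 0, occupying 2 bytes.
Bytes at offsets 0..1: 87 7B.
Little-endian stores the least-significant byte at the lowest address.
Reassemble most-significant byte first: 7B 87 → 0x7B87.
0x7B87 = 31623.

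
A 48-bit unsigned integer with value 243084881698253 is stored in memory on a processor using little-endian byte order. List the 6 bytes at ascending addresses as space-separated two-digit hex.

243084881698253 in hexadecimal, padded to 48 bits, is 0xDD159C061DCD.
Split into bytes (most-significant first): DD 15 9C 06 1D CD.
Little-endian: lowest address holds the least-significant byte.
So at ascending addresses the bytes are CD 1D 06 9C 15 DD.

CD 1D 06 9C 15 DD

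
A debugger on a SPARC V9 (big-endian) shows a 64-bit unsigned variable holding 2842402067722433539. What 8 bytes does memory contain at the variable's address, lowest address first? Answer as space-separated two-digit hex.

27 72 3D 9E F3 6E 74 03

2842402067722433539 in hexadecimal, padded to 64 bits, is 0x27723D9EF36E7403.
Split into bytes (most-significant first): 27 72 3D 9E F3 6E 74 03.
Big-endian stores the most-significant byte at the lowest address.
So the memory order matches the most-significant-first order: 27 72 3D 9E F3 6E 74 03.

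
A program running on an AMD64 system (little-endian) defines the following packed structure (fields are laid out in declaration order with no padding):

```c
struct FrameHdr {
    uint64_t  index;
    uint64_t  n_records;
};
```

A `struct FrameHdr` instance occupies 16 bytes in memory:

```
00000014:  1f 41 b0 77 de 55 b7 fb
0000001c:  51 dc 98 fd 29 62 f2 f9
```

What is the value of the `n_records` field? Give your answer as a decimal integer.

18010565792295869521

`n_records` follows `index` (8 bytes), so it starts at byte offset 8 and occupies 8 bytes.
Bytes at offsets 8..15: 51 DC 98 FD 29 62 F2 F9.
In little-endian order the low byte comes first in memory.
Reassemble most-significant byte first: F9 F2 62 29 FD 98 DC 51 → 0xF9F26229FD98DC51.
0xF9F26229FD98DC51 = 18010565792295869521.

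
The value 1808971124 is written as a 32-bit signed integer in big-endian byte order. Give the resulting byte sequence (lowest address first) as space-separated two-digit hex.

1808971124 in hexadecimal, padded to 32 bits, is 0x6BD2B574.
Split into bytes (most-significant first): 6B D2 B5 74.
Big-endian stores the most-significant byte at the lowest address.
So the memory order matches the most-significant-first order: 6B D2 B5 74.

6B D2 B5 74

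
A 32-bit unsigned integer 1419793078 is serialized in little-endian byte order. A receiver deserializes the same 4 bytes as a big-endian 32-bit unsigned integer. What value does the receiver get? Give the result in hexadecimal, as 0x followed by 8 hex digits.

0xB652A054

1419793078 in 32-bit hexadecimal is 0x54A052B6.
Stored little-endian, the bytes at ascending addresses are B6 52 A0 54.
Read back as big-endian, the last byte is least significant, giving 0xB652A054.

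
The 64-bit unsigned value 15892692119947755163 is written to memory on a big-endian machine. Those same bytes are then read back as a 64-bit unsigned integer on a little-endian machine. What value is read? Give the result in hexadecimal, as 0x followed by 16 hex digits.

0x9BBE22AE472F8EDC

15892692119947755163 in 64-bit hexadecimal is 0xDC8E2F47AE22BE9B.
Stored big-endian, the bytes at ascending addresses are DC 8E 2F 47 AE 22 BE 9B.
Read back as little-endian, the first byte is least significant, giving 0x9BBE22AE472F8EDC.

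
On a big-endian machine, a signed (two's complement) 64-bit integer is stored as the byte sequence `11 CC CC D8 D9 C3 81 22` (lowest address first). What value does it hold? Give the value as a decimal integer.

Big-endian stores the most-significant byte at the lowest address.
The bytes are already most-significant first: 0x11CCCCD8D9C38122.
0x11CCCCD8D9C38122 = 1282625225632219426.

1282625225632219426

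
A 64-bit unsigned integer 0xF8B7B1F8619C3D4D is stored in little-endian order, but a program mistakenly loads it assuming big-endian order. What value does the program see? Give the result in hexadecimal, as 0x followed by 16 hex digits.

0x4D3D9C61F8B1B7F8

Stored little-endian, the bytes at ascending addresses are 4D 3D 9C 61 F8 B1 B7 F8.
Read back as big-endian, the last byte is least significant, giving 0x4D3D9C61F8B1B7F8.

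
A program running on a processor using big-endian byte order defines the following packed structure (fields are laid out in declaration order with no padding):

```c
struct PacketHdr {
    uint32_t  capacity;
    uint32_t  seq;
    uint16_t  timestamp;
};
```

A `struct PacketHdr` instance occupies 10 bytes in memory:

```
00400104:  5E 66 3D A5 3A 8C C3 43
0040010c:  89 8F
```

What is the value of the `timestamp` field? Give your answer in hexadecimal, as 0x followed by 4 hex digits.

`timestamp` follows `capacity` (4 B), `seq` (4 B), so it starts at offset 4 + 4 = 8 and occupies 2 bytes.
Bytes at offsets 8..9: 89 8F.
Big-endian: lowest address holds the most-significant byte.
The bytes are already most-significant first: 0x898F.

0x898F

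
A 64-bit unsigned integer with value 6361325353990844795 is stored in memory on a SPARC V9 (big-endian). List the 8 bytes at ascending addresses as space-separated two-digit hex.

6361325353990844795 in hexadecimal, padded to 64 bits, is 0x5847F7B4A94F717B.
Split into bytes (most-significant first): 58 47 F7 B4 A9 4F 71 7B.
In big-endian order the high byte comes first in memory.
So the memory order matches the most-significant-first order: 58 47 F7 B4 A9 4F 71 7B.

58 47 F7 B4 A9 4F 71 7B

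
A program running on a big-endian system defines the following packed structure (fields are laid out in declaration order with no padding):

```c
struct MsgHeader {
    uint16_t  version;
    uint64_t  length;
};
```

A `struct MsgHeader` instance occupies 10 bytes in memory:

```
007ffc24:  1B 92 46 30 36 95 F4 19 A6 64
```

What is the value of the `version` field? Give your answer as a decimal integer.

7058

`version` is the first field, at byte offset 0, occupying 2 bytes.
Bytes at offsets 0..1: 1B 92.
In big-endian order the high byte comes first in memory.
The bytes are already most-significant first: 0x1B92.
0x1B92 = 7058.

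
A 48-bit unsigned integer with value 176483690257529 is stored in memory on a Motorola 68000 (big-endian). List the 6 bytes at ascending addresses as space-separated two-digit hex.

176483690257529 in hexadecimal, padded to 48 bits, is 0xA082CFAA9C79.
Split into bytes (most-significant first): A0 82 CF AA 9C 79.
In big-endian order the high byte comes first in memory.
So the memory order matches the most-significant-first order: A0 82 CF AA 9C 79.

A0 82 CF AA 9C 79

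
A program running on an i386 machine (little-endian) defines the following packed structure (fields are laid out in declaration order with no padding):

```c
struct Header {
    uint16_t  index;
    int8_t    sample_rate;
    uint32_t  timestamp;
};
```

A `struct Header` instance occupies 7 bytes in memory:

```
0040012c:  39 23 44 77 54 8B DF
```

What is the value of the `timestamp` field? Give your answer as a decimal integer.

3750450295

`timestamp` follows `index` (2 B), `sample_rate` (1 B), so it starts at offset 2 + 1 = 3 and occupies 4 bytes.
Bytes at offsets 3..6: 77 54 8B DF.
Little-endian stores the least-significant byte at the lowest address.
Reassemble most-significant byte first: DF 8B 54 77 → 0xDF8B5477.
0xDF8B5477 = 3750450295.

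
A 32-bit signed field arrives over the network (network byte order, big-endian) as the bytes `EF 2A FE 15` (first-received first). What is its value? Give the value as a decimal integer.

-282395115

Big-endian: lowest address holds the most-significant byte.
The bytes are already most-significant first: 0xEF2AFE15.
Top bit is set, so as a signed 32-bit value this is 0xEF2AFE15 − 2^32 = -282395115.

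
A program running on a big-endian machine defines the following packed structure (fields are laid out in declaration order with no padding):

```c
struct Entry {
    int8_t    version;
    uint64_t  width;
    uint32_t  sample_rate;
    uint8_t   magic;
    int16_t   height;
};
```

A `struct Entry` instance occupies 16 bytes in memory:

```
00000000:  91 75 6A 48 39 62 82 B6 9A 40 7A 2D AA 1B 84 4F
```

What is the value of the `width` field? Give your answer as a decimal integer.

`width` follows `version` (1 byte), so it starts at byte offset 1 and occupies 8 bytes.
Bytes at offsets 1..8: 75 6A 48 39 62 82 B6 9A.
Big-endian: lowest address holds the most-significant byte.
The bytes are already most-significant first: 0x756A48396282B69A.
0x756A48396282B69A = 8460654261271967386.

8460654261271967386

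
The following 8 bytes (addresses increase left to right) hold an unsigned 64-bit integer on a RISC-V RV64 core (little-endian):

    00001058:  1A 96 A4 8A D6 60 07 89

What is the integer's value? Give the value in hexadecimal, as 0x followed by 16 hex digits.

In little-endian order the low byte comes first in memory.
Reassemble most-significant byte first: 89 07 60 D6 8A A4 96 1A → 0x890760D68AA4961A.

0x890760D68AA4961A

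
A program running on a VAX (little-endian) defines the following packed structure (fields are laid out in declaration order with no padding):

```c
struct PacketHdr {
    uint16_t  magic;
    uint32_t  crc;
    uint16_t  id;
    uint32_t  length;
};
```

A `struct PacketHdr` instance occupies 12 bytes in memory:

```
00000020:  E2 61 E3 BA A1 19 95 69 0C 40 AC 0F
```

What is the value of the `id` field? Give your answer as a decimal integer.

`id` follows `magic` (2 B), `crc` (4 B), so it starts at offset 2 + 4 = 6 and occupies 2 bytes.
Bytes at offsets 6..7: 95 69.
In little-endian order the low byte comes first in memory.
Reassemble most-significant byte first: 69 95 → 0x6995.
0x6995 = 27029.

27029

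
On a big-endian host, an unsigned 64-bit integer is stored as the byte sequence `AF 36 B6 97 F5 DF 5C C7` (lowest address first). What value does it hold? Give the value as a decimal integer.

12625479369161137351

Big-endian: lowest address holds the most-significant byte.
The bytes are already most-significant first: 0xAF36B697F5DF5CC7.
0xAF36B697F5DF5CC7 = 12625479369161137351.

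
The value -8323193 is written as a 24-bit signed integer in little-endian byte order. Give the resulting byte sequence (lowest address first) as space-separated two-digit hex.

Two's complement of -8323193 in 24 bits: 8323193 = 0x7F0079; invert → 0x80FF86; add 1 → 0x80FF87.
Split into bytes (most-significant first): 80 FF 87.
In little-endian order the low byte comes first in memory.
So at ascending addresses the bytes are 87 FF 80.

87 FF 80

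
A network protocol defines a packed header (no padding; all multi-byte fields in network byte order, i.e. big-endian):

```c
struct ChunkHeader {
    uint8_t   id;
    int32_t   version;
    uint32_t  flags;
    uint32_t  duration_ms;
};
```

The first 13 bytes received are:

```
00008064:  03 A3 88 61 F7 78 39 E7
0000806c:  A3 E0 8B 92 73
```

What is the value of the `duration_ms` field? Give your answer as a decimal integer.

`duration_ms` follows `id` (1 B), `version` (4 B), `flags` (4 B), so it starts at offset 1 + 4 + 4 = 9 and occupies 4 bytes.
Bytes at offsets 9..12: E0 8B 92 73.
In big-endian order the high byte comes first in memory.
The bytes are already most-significant first: 0xE08B9273.
0xE08B9273 = 3767243379.

3767243379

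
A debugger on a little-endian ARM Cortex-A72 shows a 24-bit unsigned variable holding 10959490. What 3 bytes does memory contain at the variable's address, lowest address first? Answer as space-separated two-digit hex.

82 3A A7

10959490 in hexadecimal, padded to 24 bits, is 0xA73A82.
Split into bytes (most-significant first): A7 3A 82.
In little-endian order the low byte comes first in memory.
So at ascending addresses the bytes are 82 3A A7.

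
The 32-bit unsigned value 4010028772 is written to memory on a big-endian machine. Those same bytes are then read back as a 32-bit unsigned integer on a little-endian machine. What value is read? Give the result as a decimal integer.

4010028772 in 32-bit hexadecimal is 0xEF042EE4.
Stored big-endian, the bytes at ascending addresses are EF 04 2E E4.
Read back as little-endian, the first byte is least significant, giving 0xE42E04EF.
0xE42E04EF = 3828221167.

3828221167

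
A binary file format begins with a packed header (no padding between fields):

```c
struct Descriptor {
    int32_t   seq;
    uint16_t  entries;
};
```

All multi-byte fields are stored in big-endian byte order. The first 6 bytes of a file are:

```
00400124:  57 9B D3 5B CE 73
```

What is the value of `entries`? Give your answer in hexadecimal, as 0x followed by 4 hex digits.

`entries` follows `seq` (4 bytes), so it starts at byte offset 4 and occupies 2 bytes.
Bytes at offsets 4..5: CE 73.
Big-endian stores the most-significant byte at the lowest address.
The bytes are already most-significant first: 0xCE73.

0xCE73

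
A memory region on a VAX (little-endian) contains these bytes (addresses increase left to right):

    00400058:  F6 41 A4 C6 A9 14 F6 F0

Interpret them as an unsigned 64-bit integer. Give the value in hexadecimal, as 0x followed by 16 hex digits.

Little-endian: lowest address holds the least-significant byte.
Reassemble most-significant byte first: F0 F6 14 A9 C6 A4 41 F6 → 0xF0F614A9C6A441F6.

0xF0F614A9C6A441F6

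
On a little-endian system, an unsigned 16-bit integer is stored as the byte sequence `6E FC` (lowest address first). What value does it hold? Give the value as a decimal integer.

64622

In little-endian order the low byte comes first in memory.
Reassemble most-significant byte first: FC 6E → 0xFC6E.
0xFC6E = 64622.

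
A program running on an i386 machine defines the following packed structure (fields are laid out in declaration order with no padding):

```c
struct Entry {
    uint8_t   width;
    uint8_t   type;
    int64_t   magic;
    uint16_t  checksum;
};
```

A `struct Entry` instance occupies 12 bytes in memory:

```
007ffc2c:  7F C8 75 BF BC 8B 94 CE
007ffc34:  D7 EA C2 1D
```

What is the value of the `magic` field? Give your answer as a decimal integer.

`magic` follows `width` (1 B), `type` (1 B), so it starts at offset 1 + 1 = 2 and occupies 8 bytes.
Bytes at offsets 2..9: 75 BF BC 8B 94 CE D7 EA.
Little-endian stores the least-significant byte at the lowest address.
Reassemble most-significant byte first: EA D7 CE 94 8B BC BF 75 → 0xEAD7CE948BBCBF75.
Top bit is set, so as a signed 64-bit value this is 0xEAD7CE948BBCBF75 − 2^64 = -1524522811446739083.

-1524522811446739083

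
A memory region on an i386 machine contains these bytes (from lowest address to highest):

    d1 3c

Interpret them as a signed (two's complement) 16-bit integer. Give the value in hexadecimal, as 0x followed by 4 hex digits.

0x3CD1

In little-endian order the low byte comes first in memory.
Reassemble most-significant byte first: 3C D1 → 0x3CD1.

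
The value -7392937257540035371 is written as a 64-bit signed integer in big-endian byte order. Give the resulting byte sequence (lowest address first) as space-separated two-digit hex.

Two's complement of -7392937257540035371 in 64 bits: 7392937257540035371 = 0x6698FD442A6CA32B; invert → 0x996702BBD5935CD4; add 1 → 0x996702BBD5935CD5.
Split into bytes (most-significant first): 99 67 02 BB D5 93 5C D5.
In big-endian order the high byte comes first in memory.
So the memory order matches the most-significant-first order: 99 67 02 BB D5 93 5C D5.

99 67 02 BB D5 93 5C D5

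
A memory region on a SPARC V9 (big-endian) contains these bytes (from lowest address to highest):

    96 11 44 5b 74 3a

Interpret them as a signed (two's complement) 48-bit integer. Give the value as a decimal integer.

-116474071256006

Big-endian: lowest address holds the most-significant byte.
The bytes are already most-significant first: 0x9611445B743A.
Top bit is set, so as a signed 48-bit value this is 0x9611445B743A − 2^48 = -116474071256006.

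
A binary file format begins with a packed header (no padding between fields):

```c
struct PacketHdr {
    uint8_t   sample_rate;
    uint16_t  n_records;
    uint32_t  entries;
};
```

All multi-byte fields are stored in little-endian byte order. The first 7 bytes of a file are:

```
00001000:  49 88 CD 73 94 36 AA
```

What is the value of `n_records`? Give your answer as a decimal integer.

`n_records` follows `sample_rate` (1 byte), so it starts at byte offset 1 and occupies 2 bytes.
Bytes at offsets 1..2: 88 CD.
Little-endian: lowest address holds the least-significant byte.
Reassemble most-significant byte first: CD 88 → 0xCD88.
0xCD88 = 52616.

52616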